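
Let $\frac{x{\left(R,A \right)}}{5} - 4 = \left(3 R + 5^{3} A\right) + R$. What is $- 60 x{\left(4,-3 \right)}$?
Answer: $106500$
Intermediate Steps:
$x{\left(R,A \right)} = 20 + 20 R + 625 A$ ($x{\left(R,A \right)} = 20 + 5 \left(\left(3 R + 5^{3} A\right) + R\right) = 20 + 5 \left(\left(3 R + 125 A\right) + R\right) = 20 + 5 \left(4 R + 125 A\right) = 20 + \left(20 R + 625 A\right) = 20 + 20 R + 625 A$)
$- 60 x{\left(4,-3 \right)} = - 60 \left(20 + 20 \cdot 4 + 625 \left(-3\right)\right) = - 60 \left(20 + 80 - 1875\right) = \left(-60\right) \left(-1775\right) = 106500$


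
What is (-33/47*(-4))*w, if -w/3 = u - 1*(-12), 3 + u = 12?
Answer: -8316/47 ≈ -176.94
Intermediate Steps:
u = 9 (u = -3 + 12 = 9)
w = -63 (w = -3*(9 - 1*(-12)) = -3*(9 + 12) = -3*21 = -63)
(-33/47*(-4))*w = (-33/47*(-4))*(-63) = (-33*1/47*(-4))*(-63) = -33/47*(-4)*(-63) = (132/47)*(-63) = -8316/47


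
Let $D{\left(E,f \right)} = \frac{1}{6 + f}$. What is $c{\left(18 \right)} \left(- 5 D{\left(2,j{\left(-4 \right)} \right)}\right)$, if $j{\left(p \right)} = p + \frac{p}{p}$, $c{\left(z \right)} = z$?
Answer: $-30$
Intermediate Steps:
$j{\left(p \right)} = 1 + p$ ($j{\left(p \right)} = p + 1 = 1 + p$)
$c{\left(18 \right)} \left(- 5 D{\left(2,j{\left(-4 \right)} \right)}\right) = 18 \left(- \frac{5}{6 + \left(1 - 4\right)}\right) = 18 \left(- \frac{5}{6 - 3}\right) = 18 \left(- \frac{5}{3}\right) = -30$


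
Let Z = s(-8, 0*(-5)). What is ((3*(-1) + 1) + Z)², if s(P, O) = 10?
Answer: 64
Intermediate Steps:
Z = 10
((3*(-1) + 1) + Z)² = ((3*(-1) + 1) + 10)² = ((-3 + 1) + 10)² = (-2 + 10)² = 8² = 64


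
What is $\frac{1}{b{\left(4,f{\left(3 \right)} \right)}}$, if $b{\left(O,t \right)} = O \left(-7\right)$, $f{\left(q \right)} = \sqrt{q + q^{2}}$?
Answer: $- \frac{1}{28} \approx -0.035714$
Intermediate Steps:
$b{\left(O,t \right)} = - 7 O$
$\frac{1}{b{\left(4,f{\left(3 \right)} \right)}} = \frac{1}{\left(-7\right) 4} = \frac{1}{-28} = - \frac{1}{28}$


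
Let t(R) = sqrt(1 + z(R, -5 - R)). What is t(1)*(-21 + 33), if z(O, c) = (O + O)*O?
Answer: 12*sqrt(3) ≈ 20.785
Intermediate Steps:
z(O, c) = 2*O**2 (z(O, c) = (2*O)*O = 2*O**2)
t(R) = sqrt(1 + 2*R**2)
t(1)*(-21 + 33) = sqrt(1 + 2*1**2)*(-21 + 33) = sqrt(1 + 2*1)*12 = sqrt(1 + 2)*12 = sqrt(3)*12 = 12*sqrt(3)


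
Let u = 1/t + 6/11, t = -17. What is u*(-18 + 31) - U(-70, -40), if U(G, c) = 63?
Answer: -10598/187 ≈ -56.674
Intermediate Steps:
u = 91/187 (u = 1/(-17) + 6/11 = 1*(-1/17) + 6*(1/11) = -1/17 + 6/11 = 91/187 ≈ 0.48663)
u*(-18 + 31) - U(-70, -40) = 91*(-18 + 31)/187 - 1*63 = (91/187)*13 - 63 = 1183/187 - 63 = -10598/187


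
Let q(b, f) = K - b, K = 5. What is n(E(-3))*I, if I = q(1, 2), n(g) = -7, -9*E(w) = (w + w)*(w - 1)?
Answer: -28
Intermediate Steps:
E(w) = -2*w*(-1 + w)/9 (E(w) = -(w + w)*(w - 1)/9 = -2*w*(-1 + w)/9)
q(b, f) = 5 - b
I = 4 (I = 5 - 1*1 = 5 - 1 = 4)
n(E(-3))*I = -7*4 = -28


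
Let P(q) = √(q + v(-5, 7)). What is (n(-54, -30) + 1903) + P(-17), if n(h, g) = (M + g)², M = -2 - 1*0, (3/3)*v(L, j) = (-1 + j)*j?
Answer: 2932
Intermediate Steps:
v(L, j) = j*(-1 + j) (v(L, j) = (-1 + j)*j = j*(-1 + j))
P(q) = √(42 + q) (P(q) = √(q + 7*(-1 + 7)) = √(q + 7*6) = √(q + 42) = √(42 + q))
M = -2 (M = -2 + 0 = -2)
n(h, g) = (-2 + g)²
(n(-54, -30) + 1903) + P(-17) = ((-2 - 30)² + 1903) + √(42 - 17) = ((-32)² + 1903) + √25 = (1024 + 1903) + 5 = 2927 + 5 = 2932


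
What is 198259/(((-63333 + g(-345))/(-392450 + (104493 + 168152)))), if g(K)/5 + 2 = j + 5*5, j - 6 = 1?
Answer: 7917473165/21061 ≈ 3.7593e+5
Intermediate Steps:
j = 7 (j = 6 + 1 = 7)
g(K) = 150 (g(K) = -10 + 5*(7 + 5*5) = -10 + 5*(7 + 25) = -10 + 5*32 = -10 + 160 = 150)
198259/(((-63333 + g(-345))/(-392450 + (104493 + 168152)))) = 198259/(((-63333 + 150)/(-392450 + (104493 + 168152)))) = 198259/((-63183/(-392450 + 272645))) = 198259/((-63183/(-119805))) = 198259/((-63183*(-1/119805))) = 198259/(21061/39935) = 198259*(39935/21061) = 7917473165/21061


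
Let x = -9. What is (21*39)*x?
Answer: -7371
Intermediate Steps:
(21*39)*x = (21*39)*(-9) = 819*(-9) = -7371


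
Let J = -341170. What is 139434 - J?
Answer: 480604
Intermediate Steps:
139434 - J = 139434 - 1*(-341170) = 139434 + 341170 = 480604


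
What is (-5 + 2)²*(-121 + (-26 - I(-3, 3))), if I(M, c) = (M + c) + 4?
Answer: -1359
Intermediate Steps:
I(M, c) = 4 + M + c
(-5 + 2)²*(-121 + (-26 - I(-3, 3))) = (-5 + 2)²*(-121 + (-26 - (4 - 3 + 3))) = (-3)²*(-121 + (-26 - 1*4)) = 9*(-121 + (-26 - 4)) = 9*(-121 - 30) = 9*(-151) = -1359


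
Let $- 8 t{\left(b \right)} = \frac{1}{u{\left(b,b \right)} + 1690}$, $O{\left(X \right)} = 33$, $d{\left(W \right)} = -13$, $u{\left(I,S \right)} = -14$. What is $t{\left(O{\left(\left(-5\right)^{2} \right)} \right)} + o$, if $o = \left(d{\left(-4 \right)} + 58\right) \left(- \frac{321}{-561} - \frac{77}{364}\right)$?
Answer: $\frac{528993449}{32594848} \approx 16.229$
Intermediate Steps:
$t{\left(b \right)} = - \frac{1}{13408}$ ($t{\left(b \right)} = - \frac{1}{8 \left(-14 + 1690\right)} = - \frac{1}{8 \cdot 1676} = \left(- \frac{1}{8}\right) \frac{1}{1676} = - \frac{1}{13408}$)
$o = \frac{157815}{9724}$ ($o = \left(-13 + 58\right) \left(- \frac{321}{-561} - \frac{77}{364}\right) = 45 \left(\left(-321\right) \left(- \frac{1}{561}\right) - \frac{11}{52}\right) = 45 \left(\frac{107}{187} - \frac{11}{52}\right) = 45 \cdot \frac{3507}{9724} = \frac{157815}{9724} \approx 16.229$)
$t{\left(O{\left(\left(-5\right)^{2} \right)} \right)} + o = - \frac{1}{13408} + \frac{157815}{9724} = \frac{528993449}{32594848}$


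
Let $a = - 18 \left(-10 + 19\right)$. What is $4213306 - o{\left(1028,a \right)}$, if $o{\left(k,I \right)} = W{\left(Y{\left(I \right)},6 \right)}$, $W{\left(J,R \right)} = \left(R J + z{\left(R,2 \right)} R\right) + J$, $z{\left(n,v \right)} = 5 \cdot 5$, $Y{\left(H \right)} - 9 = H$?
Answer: $4214227$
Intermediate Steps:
$Y{\left(H \right)} = 9 + H$
$z{\left(n,v \right)} = 25$
$a = -162$ ($a = \left(-18\right) 9 = -162$)
$W{\left(J,R \right)} = J + 25 R + J R$ ($W{\left(J,R \right)} = \left(R J + 25 R\right) + J = \left(J R + 25 R\right) + J = \left(25 R + J R\right) + J = J + 25 R + J R$)
$o{\left(k,I \right)} = 213 + 7 I$ ($o{\left(k,I \right)} = \left(9 + I\right) + 25 \cdot 6 + \left(9 + I\right) 6 = \left(9 + I\right) + 150 + \left(54 + 6 I\right) = 213 + 7 I$)
$4213306 - o{\left(1028,a \right)} = 4213306 - \left(213 + 7 \left(-162\right)\right) = 4213306 - \left(213 - 1134\right) = 4213306 - -921 = 4213306 + 921 = 4214227$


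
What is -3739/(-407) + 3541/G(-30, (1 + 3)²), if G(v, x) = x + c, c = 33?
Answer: 1624398/19943 ≈ 81.452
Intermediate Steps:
G(v, x) = 33 + x (G(v, x) = x + 33 = 33 + x)
-3739/(-407) + 3541/G(-30, (1 + 3)²) = -3739/(-407) + 3541/(33 + (1 + 3)²) = -3739*(-1/407) + 3541/(33 + 4²) = 3739/407 + 3541/(33 + 16) = 3739/407 + 3541/49 = 1624398/19943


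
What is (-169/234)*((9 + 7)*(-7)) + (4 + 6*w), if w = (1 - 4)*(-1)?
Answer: 926/9 ≈ 102.89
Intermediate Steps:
w = 3 (w = -3*(-1) = 3)
(-169/234)*((9 + 7)*(-7)) + (4 + 6*w) = (-169/234)*((9 + 7)*(-7)) + (4 + 6*3) = (-169*1/234)*(16*(-7)) + (4 + 18) = -13/18*(-112) + 22 = 728/9 + 22 = 926/9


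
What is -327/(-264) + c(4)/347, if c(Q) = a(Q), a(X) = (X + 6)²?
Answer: 46623/30536 ≈ 1.5268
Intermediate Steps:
a(X) = (6 + X)²
c(Q) = (6 + Q)²
-327/(-264) + c(4)/347 = -327/(-264) + (6 + 4)²/347 = -327*(-1/264) + 10²*(1/347) = 109/88 + 100*(1/347) = 109/88 + 100/347 = 46623/30536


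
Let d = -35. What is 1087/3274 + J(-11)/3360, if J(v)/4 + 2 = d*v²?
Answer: -6479429/1375080 ≈ -4.7120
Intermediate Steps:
J(v) = -8 - 140*v² (J(v) = -8 + 4*(-35*v²) = -8 - 140*v²)
1087/3274 + J(-11)/3360 = 1087/3274 + (-8 - 140*(-11)²)/3360 = 1087*(1/3274) + (-8 - 140*121)*(1/3360) = 1087/3274 + (-8 - 16940)*(1/3360) = 1087/3274 - 16948*1/3360 = 1087/3274 - 4237/840 = -6479429/1375080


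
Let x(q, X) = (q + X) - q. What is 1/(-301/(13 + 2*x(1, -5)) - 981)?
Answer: -3/3244 ≈ -0.00092478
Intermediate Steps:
x(q, X) = X (x(q, X) = (X + q) - q = X)
1/(-301/(13 + 2*x(1, -5)) - 981) = 1/(-301/(13 + 2*(-5)) - 981) = 1/(-301/(13 - 10) - 981) = 1/(-301/3 - 981) = 1/(-3244/3) = -3/3244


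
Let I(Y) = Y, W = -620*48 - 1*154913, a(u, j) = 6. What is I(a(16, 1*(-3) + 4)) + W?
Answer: -184667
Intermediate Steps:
W = -184673 (W = -29760 - 154913 = -184673)
I(a(16, 1*(-3) + 4)) + W = 6 - 184673 = -184667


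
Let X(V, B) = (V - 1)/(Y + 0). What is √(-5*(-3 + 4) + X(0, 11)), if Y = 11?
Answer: 2*I*√154/11 ≈ 2.2563*I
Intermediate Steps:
X(V, B) = -1/11 + V/11 (X(V, B) = (V - 1)/(11 + 0) = (-1 + V)/11 = (-1 + V)*(1/11) = -1/11 + V/11)
√(-5*(-3 + 4) + X(0, 11)) = √(-5*(-3 + 4) + (-1/11 + (1/11)*0)) = √(-5*1 + (-1/11 + 0)) = √(-5 - 1/11) = √(-56/11) = 2*I*√154/11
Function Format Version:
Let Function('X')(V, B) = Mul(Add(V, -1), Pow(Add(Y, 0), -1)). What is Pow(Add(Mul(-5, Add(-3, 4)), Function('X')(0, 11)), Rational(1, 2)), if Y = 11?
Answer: Mul(Rational(2, 11), I, Pow(154, Rational(1, 2))) ≈ Mul(2.2563, I)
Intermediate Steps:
Function('X')(V, B) = Add(Rational(-1, 11), Mul(Rational(1, 11), V)) (Function('X')(V, B) = Mul(Add(V, -1), Pow(Add(11, 0), -1)) = Mul(Add(-1, V), Pow(11, -1)) = Mul(Add(-1, V), Rational(1, 11)) = Add(Rational(-1, 11), Mul(Rational(1, 11), V)))
Pow(Add(Mul(-5, Add(-3, 4)), Function('X')(0, 11)), Rational(1, 2)) = Pow(Add(Mul(-5, Add(-3, 4)), Add(Rational(-1, 11), Mul(Rational(1, 11), 0))), Rational(1, 2)) = Pow(Add(Mul(-5, 1), Add(Rational(-1, 11), 0)), Rational(1, 2)) = Pow(Add(-5, Rational(-1, 11)), Rational(1, 2)) = Pow(Rational(-56, 11), Rational(1, 2)) = Mul(Rational(2, 11), I, Pow(154, Rational(1, 2)))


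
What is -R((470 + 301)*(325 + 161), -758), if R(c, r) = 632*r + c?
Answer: 104350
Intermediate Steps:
R(c, r) = c + 632*r
-R((470 + 301)*(325 + 161), -758) = -((470 + 301)*(325 + 161) + 632*(-758)) = -(771*486 - 479056) = -(374706 - 479056) = -1*(-104350) = 104350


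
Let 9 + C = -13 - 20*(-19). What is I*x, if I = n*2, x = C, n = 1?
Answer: 716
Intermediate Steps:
C = 358 (C = -9 + (-13 - 20*(-19)) = -9 + (-13 + 380) = -9 + 367 = 358)
x = 358
I = 2 (I = 1*2 = 2)
I*x = 2*358 = 716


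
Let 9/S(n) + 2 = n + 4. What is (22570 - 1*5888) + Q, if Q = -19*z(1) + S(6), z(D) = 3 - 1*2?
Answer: 133313/8 ≈ 16664.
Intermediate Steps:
S(n) = 9/(2 + n) (S(n) = 9/(-2 + (n + 4)) = 9/(-2 + (4 + n)) = 9/(2 + n))
z(D) = 1 (z(D) = 3 - 2 = 1)
Q = -143/8 (Q = -19*1 + 9/(2 + 6) = -19 + 9/8 = -143/8 ≈ -17.875)
(22570 - 1*5888) + Q = (22570 - 1*5888) - 143/8 = (22570 - 5888) - 143/8 = 16682 - 143/8 = 133313/8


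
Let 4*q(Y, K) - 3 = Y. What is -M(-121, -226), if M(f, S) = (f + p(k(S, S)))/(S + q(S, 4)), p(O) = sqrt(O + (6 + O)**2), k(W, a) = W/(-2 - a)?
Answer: -484/1127 + 5*sqrt(11993)/31556 ≈ -0.41211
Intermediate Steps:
q(Y, K) = 3/4 + Y/4
M(f, S) = (f + sqrt((6 - S/(2 + S))**2 - S/(2 + S)))/(3/4 + 5*S/4) (M(f, S) = (f + sqrt(-S/(2 + S) + (6 - S/(2 + S))**2))/(S + (3/4 + S/4)) = (f + sqrt((6 - S/(2 + S))**2 - S/(2 + S)))/(3/4 + 5*S/4))
-M(-121, -226) = -4*(-121 + sqrt(((12 + 5*(-226))**2 - 1*(-226)*(2 - 226))/(2 - 226)**2))/(3 + 5*(-226)) = -4*(-121 + sqrt(((12 - 1130)**2 - 1*(-226)*(-224))/(-224)**2))/(3 - 1130) = -4*(-121 + sqrt(((-1118)**2 - 50624)/50176))/(-1127) = -4*(-1)*(-121 + sqrt((1249924 - 50624)/50176))/1127 = -4*(-1)*(-121 + sqrt((1/50176)*1199300))/1127 = -4*(-1)*(-121 + sqrt(299825/12544))/1127 = -4*(-1)*(-121 + 5*sqrt(11993)/112)/1127 = -(484/1127 - 5*sqrt(11993)/31556) = -484/1127 + 5*sqrt(11993)/31556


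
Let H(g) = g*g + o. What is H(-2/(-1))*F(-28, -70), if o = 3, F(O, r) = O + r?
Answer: -686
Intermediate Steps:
H(g) = 3 + g² (H(g) = g*g + 3 = g² + 3 = 3 + g²)
H(-2/(-1))*F(-28, -70) = (3 + (-2/(-1))²)*(-28 - 70) = (3 + (-2*(-1))²)*(-98) = (3 + 2²)*(-98) = (3 + 4)*(-98) = 7*(-98) = -686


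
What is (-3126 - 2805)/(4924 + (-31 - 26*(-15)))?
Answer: -659/587 ≈ -1.1227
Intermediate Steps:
(-3126 - 2805)/(4924 + (-31 - 26*(-15))) = -5931/(4924 + (-31 + 390)) = -5931/(4924 + 359) = -5931/5283 = -5931*1/5283 = -659/587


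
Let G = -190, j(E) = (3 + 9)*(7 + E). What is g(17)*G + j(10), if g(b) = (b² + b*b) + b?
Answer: -112846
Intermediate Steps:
j(E) = 84 + 12*E (j(E) = 12*(7 + E) = 84 + 12*E)
g(b) = b + 2*b² (g(b) = (b² + b²) + b = 2*b² + b = b + 2*b²)
g(17)*G + j(10) = (17*(1 + 2*17))*(-190) + (84 + 12*10) = (17*(1 + 34))*(-190) + (84 + 120) = (17*35)*(-190) + 204 = 595*(-190) + 204 = -113050 + 204 = -112846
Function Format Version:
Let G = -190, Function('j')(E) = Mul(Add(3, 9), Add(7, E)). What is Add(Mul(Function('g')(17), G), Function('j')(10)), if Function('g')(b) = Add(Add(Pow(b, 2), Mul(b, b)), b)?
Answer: -112846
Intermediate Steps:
Function('j')(E) = Add(84, Mul(12, E)) (Function('j')(E) = Mul(12, Add(7, E)) = Add(84, Mul(12, E)))
Function('g')(b) = Add(b, Mul(2, Pow(b, 2))) (Function('g')(b) = Add(Add(Pow(b, 2), Pow(b, 2)), b) = Add(Mul(2, Pow(b, 2)), b) = Add(b, Mul(2, Pow(b, 2))))
Add(Mul(Function('g')(17), G), Function('j')(10)) = Add(Mul(Mul(17, Add(1, Mul(2, 17))), -190), Add(84, Mul(12, 10))) = Add(Mul(Mul(17, Add(1, 34)), -190), Add(84, 120)) = Add(Mul(Mul(17, 35), -190), 204) = Add(Mul(595, -190), 204) = Add(-113050, 204) = -112846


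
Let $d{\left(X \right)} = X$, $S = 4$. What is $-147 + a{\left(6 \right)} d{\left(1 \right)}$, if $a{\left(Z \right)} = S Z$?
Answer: $-123$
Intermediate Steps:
$a{\left(Z \right)} = 4 Z$
$-147 + a{\left(6 \right)} d{\left(1 \right)} = -147 + 4 \cdot 6 \cdot 1 = -147 + 24 \cdot 1 = -147 + 24 = -123$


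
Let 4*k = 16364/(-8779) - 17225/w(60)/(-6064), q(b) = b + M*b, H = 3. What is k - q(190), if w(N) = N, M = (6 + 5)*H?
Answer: -16508534760377/2555321088 ≈ -6460.5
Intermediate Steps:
M = 33 (M = (6 + 5)*3 = 11*3 = 33)
q(b) = 34*b (q(b) = b + 33*b = 34*b)
k = -1160531897/2555321088 (k = (16364/(-8779) - 17225/60/(-6064))/4 = (16364*(-1/8779) - 17225*1/60*(-1/6064))/4 = (-16364/8779 - 3445/12*(-1/6064))/4 = (-16364/8779 + 3445/72768)/4 = (¼)*(-1160531897/638830272) = -1160531897/2555321088 ≈ -0.45416)
k - q(190) = -1160531897/2555321088 - 34*190 = -1160531897/2555321088 - 1*6460 = -1160531897/2555321088 - 6460 = -16508534760377/2555321088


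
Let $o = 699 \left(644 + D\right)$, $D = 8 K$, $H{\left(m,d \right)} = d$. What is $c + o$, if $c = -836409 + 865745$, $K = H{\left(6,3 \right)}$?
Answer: $496268$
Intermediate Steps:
$K = 3$
$c = 29336$
$D = 24$ ($D = 8 \cdot 3 = 24$)
$o = 466932$ ($o = 699 \left(644 + 24\right) = 699 \cdot 668 = 466932$)
$c + o = 29336 + 466932 = 496268$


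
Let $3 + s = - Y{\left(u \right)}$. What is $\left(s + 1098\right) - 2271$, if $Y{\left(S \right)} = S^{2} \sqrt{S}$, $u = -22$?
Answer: $-1176 - 484 i \sqrt{22} \approx -1176.0 - 2270.2 i$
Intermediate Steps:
$Y{\left(S \right)} = S^{\frac{5}{2}}$
$s = -3 - 484 i \sqrt{22}$ ($s = -3 - \left(-22\right)^{\frac{5}{2}} = -3 - 484 i \sqrt{22} \approx -3.0 - 2270.2 i$)
$\left(s + 1098\right) - 2271 = \left(\left(-3 - 484 i \sqrt{22}\right) + 1098\right) - 2271 = \left(1095 - 484 i \sqrt{22}\right) - 2271 = -1176 - 484 i \sqrt{22}$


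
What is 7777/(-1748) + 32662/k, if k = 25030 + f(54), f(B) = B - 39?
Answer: -137681789/43778660 ≈ -3.1450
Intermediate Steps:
f(B) = -39 + B
k = 25045 (k = 25030 + (-39 + 54) = 25030 + 15 = 25045)
7777/(-1748) + 32662/k = 7777/(-1748) + 32662/25045 = 7777*(-1/1748) + 32662*(1/25045) = -7777/1748 + 32662/25045 = -137681789/43778660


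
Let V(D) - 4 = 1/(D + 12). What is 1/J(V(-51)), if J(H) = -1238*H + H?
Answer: -39/191735 ≈ -0.00020341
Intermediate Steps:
V(D) = 4 + 1/(12 + D) (V(D) = 4 + 1/(D + 12) = 4 + 1/(12 + D))
J(H) = -1237*H
1/J(V(-51)) = 1/(-1237*(49 + 4*(-51))/(12 - 51)) = 1/(-1237*(49 - 204)/(-39)) = 1/(-(-1237)*(-155)/39) = 1/(-1237*155/39) = 1/(-191735/39) = -39/191735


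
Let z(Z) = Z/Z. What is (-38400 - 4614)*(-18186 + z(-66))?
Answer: 782209590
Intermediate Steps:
z(Z) = 1
(-38400 - 4614)*(-18186 + z(-66)) = (-38400 - 4614)*(-18186 + 1) = -43014*(-18185) = 782209590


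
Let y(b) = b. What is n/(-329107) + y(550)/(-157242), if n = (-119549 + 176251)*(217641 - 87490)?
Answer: -580209076123667/25874721447 ≈ -22424.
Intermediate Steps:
n = 7379822002 (n = 56702*130151 = 7379822002)
n/(-329107) + y(550)/(-157242) = 7379822002/(-329107) + 550/(-157242) = 7379822002*(-1/329107) + 550*(-1/157242) = -7379822002/329107 - 275/78621 = -580209076123667/25874721447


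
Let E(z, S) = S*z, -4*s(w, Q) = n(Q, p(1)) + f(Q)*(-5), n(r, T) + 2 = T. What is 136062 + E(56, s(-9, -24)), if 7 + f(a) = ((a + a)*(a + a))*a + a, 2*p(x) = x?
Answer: -3736807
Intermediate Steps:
p(x) = x/2
f(a) = -7 + a + 4*a³ (f(a) = -7 + (((a + a)*(a + a))*a + a) = -7 + (((2*a)*(2*a))*a + a) = -7 + ((4*a²)*a + a) = -7 + (4*a³ + a) = -7 + (a + 4*a³) = -7 + a + 4*a³)
n(r, T) = -2 + T
s(w, Q) = -67/8 + 5*Q³ + 5*Q/4 (s(w, Q) = -((-2 + (½)*1) + (-7 + Q + 4*Q³)*(-5))/4 = -((-2 + ½) + (35 - 20*Q³ - 5*Q))/4 = -(-3/2 + (35 - 20*Q³ - 5*Q))/4 = -(67/2 - 20*Q³ - 5*Q)/4 = -67/8 + 5*Q³ + 5*Q/4)
136062 + E(56, s(-9, -24)) = 136062 + (-67/8 + 5*(-24)³ + (5/4)*(-24))*56 = 136062 + (-67/8 + 5*(-13824) - 30)*56 = 136062 + (-67/8 - 69120 - 30)*56 = 136062 - 553267/8*56 = 136062 - 3872869 = -3736807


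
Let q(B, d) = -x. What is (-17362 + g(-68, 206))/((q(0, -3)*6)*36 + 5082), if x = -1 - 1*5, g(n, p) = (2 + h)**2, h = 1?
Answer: -17353/6378 ≈ -2.7208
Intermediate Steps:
g(n, p) = 9 (g(n, p) = (2 + 1)**2 = 3**2 = 9)
x = -6 (x = -1 - 5 = -6)
q(B, d) = 6 (q(B, d) = -1*(-6) = 6)
(-17362 + g(-68, 206))/((q(0, -3)*6)*36 + 5082) = (-17362 + 9)/((6*6)*36 + 5082) = -17353/(36*36 + 5082) = -17353/(1296 + 5082) = -17353/6378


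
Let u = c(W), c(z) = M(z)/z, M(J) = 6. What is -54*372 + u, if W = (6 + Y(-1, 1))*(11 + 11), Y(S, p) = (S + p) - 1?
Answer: -1104837/55 ≈ -20088.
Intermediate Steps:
Y(S, p) = -1 + S + p
W = 110 (W = (6 + (-1 - 1 + 1))*(11 + 11) = (6 - 1)*22 = 5*22 = 110)
c(z) = 6/z
u = 3/55 (u = 6/110 = 6*(1/110) = 3/55 ≈ 0.054545)
-54*372 + u = -54*372 + 3/55 = -20088 + 3/55 = -1104837/55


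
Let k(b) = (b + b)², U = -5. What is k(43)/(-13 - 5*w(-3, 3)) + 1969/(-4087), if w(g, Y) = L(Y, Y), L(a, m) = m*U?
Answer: 15052687/126697 ≈ 118.81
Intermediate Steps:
k(b) = 4*b² (k(b) = (2*b)² = 4*b²)
L(a, m) = -5*m (L(a, m) = m*(-5) = -5*m)
w(g, Y) = -5*Y
k(43)/(-13 - 5*w(-3, 3)) + 1969/(-4087) = (4*43²)/(-13 - (-25)*3) + 1969/(-4087) = (4*1849)/(-13 - 5*(-15)) + 1969*(-1/4087) = 7396/(-13 + 75) - 1969/4087 = 7396/62 - 1969/4087 = 7396*(1/62) - 1969/4087 = 3698/31 - 1969/4087 = 15052687/126697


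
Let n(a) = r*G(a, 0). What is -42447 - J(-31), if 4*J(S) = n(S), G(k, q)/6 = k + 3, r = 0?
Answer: -42447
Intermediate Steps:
G(k, q) = 18 + 6*k (G(k, q) = 6*(k + 3) = 6*(3 + k) = 18 + 6*k)
n(a) = 0 (n(a) = 0*(18 + 6*a) = 0)
J(S) = 0 (J(S) = (¼)*0 = 0)
-42447 - J(-31) = -42447 - 1*0 = -42447 + 0 = -42447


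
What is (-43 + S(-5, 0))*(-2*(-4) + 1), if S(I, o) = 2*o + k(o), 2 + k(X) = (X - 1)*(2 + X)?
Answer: -423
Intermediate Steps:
k(X) = -2 + (-1 + X)*(2 + X) (k(X) = -2 + (X - 1)*(2 + X) = -2 + (-1 + X)*(2 + X))
S(I, o) = -4 + o**2 + 3*o (S(I, o) = 2*o + (-4 + o + o**2) = -4 + o**2 + 3*o)
(-43 + S(-5, 0))*(-2*(-4) + 1) = (-43 + (-4 + 0**2 + 3*0))*(-2*(-4) + 1) = (-43 + (-4 + 0 + 0))*(8 + 1) = (-43 - 4)*9 = -47*9 = -423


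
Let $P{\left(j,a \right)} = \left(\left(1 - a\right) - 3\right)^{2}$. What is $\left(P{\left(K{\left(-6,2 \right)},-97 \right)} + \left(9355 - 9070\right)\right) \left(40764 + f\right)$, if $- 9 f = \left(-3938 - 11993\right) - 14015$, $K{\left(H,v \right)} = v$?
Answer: $\frac{1231470940}{3} \approx 4.1049 \cdot 10^{8}$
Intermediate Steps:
$P{\left(j,a \right)} = \left(-2 - a\right)^{2}$
$f = \frac{9982}{3}$ ($f = - \frac{\left(-3938 - 11993\right) - 14015}{9} = - \frac{-15931 - 14015}{9} = \left(- \frac{1}{9}\right) \left(-29946\right) = \frac{9982}{3} \approx 3327.3$)
$\left(P{\left(K{\left(-6,2 \right)},-97 \right)} + \left(9355 - 9070\right)\right) \left(40764 + f\right) = \left(\left(2 - 97\right)^{2} + \left(9355 - 9070\right)\right) \left(40764 + \frac{9982}{3}\right) = \left(\left(-95\right)^{2} + 285\right) \frac{132274}{3} = \left(9025 + 285\right) \frac{132274}{3} = 9310 \cdot \frac{132274}{3} = \frac{1231470940}{3}$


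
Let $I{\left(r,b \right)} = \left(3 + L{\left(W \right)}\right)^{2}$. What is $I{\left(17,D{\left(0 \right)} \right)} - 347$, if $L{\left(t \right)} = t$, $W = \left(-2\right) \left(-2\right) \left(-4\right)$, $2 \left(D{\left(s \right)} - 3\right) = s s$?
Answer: $-178$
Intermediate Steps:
$D{\left(s \right)} = 3 + \frac{s^{2}}{2}$ ($D{\left(s \right)} = 3 + \frac{s s}{2} = 3 + \frac{s^{2}}{2}$)
$W = -16$ ($W = 4 \left(-4\right) = -16$)
$I{\left(r,b \right)} = 169$ ($I{\left(r,b \right)} = \left(3 - 16\right)^{2} = \left(-13\right)^{2} = 169$)
$I{\left(17,D{\left(0 \right)} \right)} - 347 = 169 - 347 = -178$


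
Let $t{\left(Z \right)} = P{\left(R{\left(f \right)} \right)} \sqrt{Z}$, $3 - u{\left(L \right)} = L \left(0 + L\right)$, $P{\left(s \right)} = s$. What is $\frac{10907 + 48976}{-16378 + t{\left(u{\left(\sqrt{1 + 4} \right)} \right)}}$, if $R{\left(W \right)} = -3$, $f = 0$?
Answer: $- \frac{490381887}{134119451} + \frac{179649 i \sqrt{2}}{268238902} \approx -3.6563 + 0.00094715 i$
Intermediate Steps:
$u{\left(L \right)} = 3 - L^{2}$ ($u{\left(L \right)} = 3 - L \left(0 + L\right) = 3 - L L = 3 - L^{2}$)
$t{\left(Z \right)} = - 3 \sqrt{Z}$
$\frac{10907 + 48976}{-16378 + t{\left(u{\left(\sqrt{1 + 4} \right)} \right)}} = \frac{10907 + 48976}{-16378 - 3 \sqrt{3 - \left(\sqrt{1 + 4}\right)^{2}}} = \frac{59883}{-16378 - 3 \sqrt{3 - \left(\sqrt{5}\right)^{2}}} = \frac{59883}{-16378 - 3 \sqrt{3 - 5}} = \frac{59883}{-16378 - 3 \sqrt{-2}} = \frac{59883}{-16378 - 3 i \sqrt{2}}$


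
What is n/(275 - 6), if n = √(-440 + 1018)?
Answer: 17*√2/269 ≈ 0.089374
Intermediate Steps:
n = 17*√2 (n = √578 = 17*√2 ≈ 24.042)
n/(275 - 6) = (17*√2)/(275 - 6) = (17*√2)/269 = (17*√2)*(1/269) = 17*√2/269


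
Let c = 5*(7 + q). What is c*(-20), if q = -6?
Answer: -100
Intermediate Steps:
c = 5 (c = 5*(7 - 6) = 5*1 = 5)
c*(-20) = 5*(-20) = -100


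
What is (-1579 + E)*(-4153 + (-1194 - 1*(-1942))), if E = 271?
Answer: 4453740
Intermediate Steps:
(-1579 + E)*(-4153 + (-1194 - 1*(-1942))) = (-1579 + 271)*(-4153 + (-1194 - 1*(-1942))) = -1308*(-4153 + (-1194 + 1942)) = -1308*(-4153 + 748) = -1308*(-3405) = 4453740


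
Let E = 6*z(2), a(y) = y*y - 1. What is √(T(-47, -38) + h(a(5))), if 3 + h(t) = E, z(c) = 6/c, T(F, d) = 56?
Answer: √71 ≈ 8.4261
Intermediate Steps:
a(y) = -1 + y² (a(y) = y² - 1 = -1 + y²)
E = 18 (E = 6*(6/2) = 6*(6*(½)) = 6*3 = 18)
h(t) = 15 (h(t) = -3 + 18 = 15)
√(T(-47, -38) + h(a(5))) = √(56 + 15) = √71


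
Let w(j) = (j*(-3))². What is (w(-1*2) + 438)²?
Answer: 224676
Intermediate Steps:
w(j) = 9*j² (w(j) = (-3*j)² = 9*j²)
(w(-1*2) + 438)² = (9*(-1*2)² + 438)² = (9*(-2)² + 438)² = (9*4 + 438)² = (36 + 438)² = 474² = 224676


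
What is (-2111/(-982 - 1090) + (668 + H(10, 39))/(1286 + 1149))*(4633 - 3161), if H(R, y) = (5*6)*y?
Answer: 1646546264/630665 ≈ 2610.8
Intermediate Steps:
H(R, y) = 30*y
(-2111/(-982 - 1090) + (668 + H(10, 39))/(1286 + 1149))*(4633 - 3161) = (-2111/(-982 - 1090) + (668 + 30*39)/(1286 + 1149))*(4633 - 3161) = (-2111/(-2072) + (668 + 1170)/2435)*1472 = (-2111*(-1/2072) + 1838*(1/2435))*1472 = (2111/2072 + 1838/2435)*1472 = (8948621/5045320)*1472 = 1646546264/630665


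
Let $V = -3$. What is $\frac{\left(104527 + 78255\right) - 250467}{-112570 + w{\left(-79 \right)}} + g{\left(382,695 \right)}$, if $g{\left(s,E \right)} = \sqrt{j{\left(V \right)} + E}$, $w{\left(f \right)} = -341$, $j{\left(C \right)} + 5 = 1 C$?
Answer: $\frac{67685}{112911} + \sqrt{687} \approx 26.81$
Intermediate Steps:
$j{\left(C \right)} = -5 + C$ ($j{\left(C \right)} = -5 + 1 C = -5 + C$)
$g{\left(s,E \right)} = \sqrt{-8 + E}$ ($g{\left(s,E \right)} = \sqrt{\left(-5 - 3\right) + E} = \sqrt{-8 + E}$)
$\frac{\left(104527 + 78255\right) - 250467}{-112570 + w{\left(-79 \right)}} + g{\left(382,695 \right)} = \frac{\left(104527 + 78255\right) - 250467}{-112570 - 341} + \sqrt{-8 + 695} = \frac{182782 - 250467}{-112911} + \sqrt{687} = \left(-67685\right) \left(- \frac{1}{112911}\right) + \sqrt{687} = \frac{67685}{112911} + \sqrt{687}$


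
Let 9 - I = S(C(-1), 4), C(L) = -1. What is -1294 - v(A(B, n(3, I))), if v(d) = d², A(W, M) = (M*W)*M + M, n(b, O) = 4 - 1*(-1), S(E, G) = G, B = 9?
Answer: -54194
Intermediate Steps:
I = 5 (I = 9 - 1*4 = 9 - 4 = 5)
n(b, O) = 5 (n(b, O) = 4 + 1 = 5)
A(W, M) = M + W*M² (A(W, M) = W*M² + M = M + W*M²)
-1294 - v(A(B, n(3, I))) = -1294 - (5*(1 + 5*9))² = -1294 - (5*(1 + 45))² = -1294 - (5*46)² = -1294 - 1*230² = -1294 - 1*52900 = -1294 - 52900 = -54194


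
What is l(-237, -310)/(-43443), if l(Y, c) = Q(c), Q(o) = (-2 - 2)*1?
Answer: 4/43443 ≈ 9.2075e-5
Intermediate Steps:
Q(o) = -4 (Q(o) = -4*1 = -4)
l(Y, c) = -4
l(-237, -310)/(-43443) = -4/(-43443) = -4*(-1/43443) = 4/43443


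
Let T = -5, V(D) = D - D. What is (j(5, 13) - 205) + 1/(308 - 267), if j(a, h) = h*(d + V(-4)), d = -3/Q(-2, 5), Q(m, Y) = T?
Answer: -40421/205 ≈ -197.18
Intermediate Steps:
V(D) = 0
Q(m, Y) = -5
d = ⅗ (d = -3/(-5) = -3*(-⅕) = ⅗ ≈ 0.60000)
j(a, h) = 3*h/5 (j(a, h) = h*(⅗ + 0) = h*(⅗) = 3*h/5)
(j(5, 13) - 205) + 1/(308 - 267) = ((⅗)*13 - 205) + 1/(308 - 267) = (39/5 - 205) + 1/41 = -986/5 + 1/41 = -40421/205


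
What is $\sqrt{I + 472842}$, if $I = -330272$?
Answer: $\sqrt{142570} \approx 377.58$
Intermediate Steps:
$\sqrt{I + 472842} = \sqrt{-330272 + 472842} = \sqrt{142570}$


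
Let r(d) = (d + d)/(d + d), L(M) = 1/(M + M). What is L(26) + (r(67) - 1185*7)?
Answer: -431287/52 ≈ -8294.0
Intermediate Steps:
L(M) = 1/(2*M)
r(d) = 1 (r(d) = (2*d)/((2*d)) = (2*d)*(1/(2*d)) = 1)
L(26) + (r(67) - 1185*7) = (1/2)/26 + (1 - 1185*7) = (1/2)*(1/26) + (1 - 1*8295) = 1/52 + (1 - 8295) = 1/52 - 8294 = -431287/52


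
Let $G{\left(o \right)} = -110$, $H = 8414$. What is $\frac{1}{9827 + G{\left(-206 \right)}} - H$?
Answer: $- \frac{81758837}{9717} \approx -8414.0$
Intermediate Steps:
$\frac{1}{9827 + G{\left(-206 \right)}} - H = \frac{1}{9827 - 110} - 8414 = \frac{1}{9717} - 8414 = - \frac{81758837}{9717}$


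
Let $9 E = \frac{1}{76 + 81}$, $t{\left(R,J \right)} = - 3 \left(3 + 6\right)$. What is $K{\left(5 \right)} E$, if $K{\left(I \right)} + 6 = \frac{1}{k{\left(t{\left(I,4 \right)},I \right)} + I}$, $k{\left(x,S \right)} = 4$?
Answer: $- \frac{53}{12717} \approx -0.0041676$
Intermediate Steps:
$t{\left(R,J \right)} = -27$ ($t{\left(R,J \right)} = \left(-3\right) 9 = -27$)
$E = \frac{1}{1413}$ ($E = \frac{1}{9 \left(76 + 81\right)} = \frac{1}{9 \cdot 157} = \frac{1}{9} \cdot \frac{1}{157} = \frac{1}{1413} \approx 0.00070771$)
$K{\left(I \right)} = -6 + \frac{1}{4 + I}$
$K{\left(5 \right)} E = \frac{-23 - 30}{4 + 5} \cdot \frac{1}{1413} = \frac{-23 - 30}{9} \cdot \frac{1}{1413} = \frac{1}{9} \left(-53\right) \frac{1}{1413} = \left(- \frac{53}{9}\right) \frac{1}{1413} = - \frac{53}{12717}$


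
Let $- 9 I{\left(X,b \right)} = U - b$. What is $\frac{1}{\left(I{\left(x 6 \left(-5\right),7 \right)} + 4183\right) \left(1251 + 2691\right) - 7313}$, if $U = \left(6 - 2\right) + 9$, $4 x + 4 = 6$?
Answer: $\frac{1}{16479445} \approx 6.0682 \cdot 10^{-8}$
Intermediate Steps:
$x = \frac{1}{2}$ ($x = -1 + \frac{1}{4} \cdot 6 = -1 + \frac{3}{2} = \frac{1}{2} \approx 0.5$)
$U = 13$ ($U = 4 + 9 = 13$)
$I{\left(X,b \right)} = - \frac{13}{9} + \frac{b}{9}$ ($I{\left(X,b \right)} = - \frac{13 - b}{9} = - \frac{13}{9} + \frac{b}{9}$)
$\frac{1}{\left(I{\left(x 6 \left(-5\right),7 \right)} + 4183\right) \left(1251 + 2691\right) - 7313} = \frac{1}{\left(\left(- \frac{13}{9} + \frac{1}{9} \cdot 7\right) + 4183\right) \left(1251 + 2691\right) - 7313} = \frac{1}{\left(\left(- \frac{13}{9} + \frac{7}{9}\right) + 4183\right) 3942 - 7313} = \frac{1}{\left(- \frac{2}{3} + 4183\right) 3942 - 7313} = \frac{1}{\frac{12547}{3} \cdot 3942 - 7313} = \frac{1}{16486758 - 7313} = \frac{1}{16479445}$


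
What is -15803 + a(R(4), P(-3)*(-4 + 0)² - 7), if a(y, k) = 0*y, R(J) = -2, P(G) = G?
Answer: -15803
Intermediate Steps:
a(y, k) = 0
-15803 + a(R(4), P(-3)*(-4 + 0)² - 7) = -15803 + 0 = -15803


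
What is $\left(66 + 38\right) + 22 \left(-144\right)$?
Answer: $-3064$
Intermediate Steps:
$\left(66 + 38\right) + 22 \left(-144\right) = 104 - 3168 = -3064$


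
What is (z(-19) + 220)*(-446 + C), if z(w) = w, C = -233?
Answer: -136479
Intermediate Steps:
(z(-19) + 220)*(-446 + C) = (-19 + 220)*(-446 - 233) = 201*(-679) = -136479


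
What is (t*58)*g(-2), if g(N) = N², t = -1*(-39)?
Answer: 9048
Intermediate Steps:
t = 39
(t*58)*g(-2) = (39*58)*(-2)² = 2262*4 = 9048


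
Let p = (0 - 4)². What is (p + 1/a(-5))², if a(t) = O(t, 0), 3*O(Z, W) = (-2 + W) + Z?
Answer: 11881/49 ≈ 242.47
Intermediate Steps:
p = 16 (p = (-4)² = 16)
O(Z, W) = -⅔ + W/3 + Z/3 (O(Z, W) = ((-2 + W) + Z)/3 = (-2 + W + Z)/3 = -⅔ + W/3 + Z/3)
a(t) = -⅔ + t/3 (a(t) = -⅔ + (⅓)*0 + t/3 = -⅔ + 0 + t/3 = -⅔ + t/3)
(p + 1/a(-5))² = (16 + 1/(-⅔ + (⅓)*(-5)))² = (16 + 1/(-⅔ - 5/3))² = (16 + 1/(-7/3))² = (16 - 3/7)² = (109/7)² = 11881/49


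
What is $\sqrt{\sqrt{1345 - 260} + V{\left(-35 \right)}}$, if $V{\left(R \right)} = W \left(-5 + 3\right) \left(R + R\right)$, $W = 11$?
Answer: $\sqrt{1540 + \sqrt{1085}} \approx 39.66$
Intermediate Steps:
$V{\left(R \right)} = - 44 R$ ($V{\left(R \right)} = 11 \left(-5 + 3\right) \left(R + R\right) = 11 \left(- 2 \cdot 2 R\right) = 11 \left(- 4 R\right) = - 44 R$)
$\sqrt{\sqrt{1345 - 260} + V{\left(-35 \right)}} = \sqrt{\sqrt{1345 - 260} - -1540} = \sqrt{\sqrt{1085} + 1540} = \sqrt{1540 + \sqrt{1085}}$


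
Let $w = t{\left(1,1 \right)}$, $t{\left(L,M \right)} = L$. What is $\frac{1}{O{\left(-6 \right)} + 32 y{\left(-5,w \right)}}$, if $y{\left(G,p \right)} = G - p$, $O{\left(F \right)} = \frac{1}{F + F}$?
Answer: $- \frac{12}{2305} \approx -0.0052061$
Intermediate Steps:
$w = 1$
$O{\left(F \right)} = \frac{1}{2 F}$
$\frac{1}{O{\left(-6 \right)} + 32 y{\left(-5,w \right)}} = \frac{1}{\frac{1}{2 \left(-6\right)} + 32 \left(-5 - 1\right)} = \frac{1}{\frac{1}{2} \left(- \frac{1}{6}\right) + 32 \left(-5 - 1\right)} = \frac{1}{- \frac{1}{12} + 32 \left(-6\right)} = \frac{1}{- \frac{1}{12} - 192} = \frac{1}{- \frac{2305}{12}} = - \frac{12}{2305}$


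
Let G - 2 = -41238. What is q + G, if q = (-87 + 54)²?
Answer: -40147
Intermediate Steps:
G = -41236 (G = 2 - 41238 = -41236)
q = 1089 (q = (-33)² = 1089)
q + G = 1089 - 41236 = -40147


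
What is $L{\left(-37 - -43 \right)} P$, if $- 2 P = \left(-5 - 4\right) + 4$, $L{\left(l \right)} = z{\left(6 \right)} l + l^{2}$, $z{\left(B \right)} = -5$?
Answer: $15$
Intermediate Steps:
$L{\left(l \right)} = l^{2} - 5 l$ ($L{\left(l \right)} = - 5 l + l^{2} = l^{2} - 5 l$)
$P = \frac{5}{2}$ ($P = - \frac{\left(-5 - 4\right) + 4}{2} = - \frac{-9 + 4}{2} = \left(- \frac{1}{2}\right) \left(-5\right) = \frac{5}{2} \approx 2.5$)
$L{\left(-37 - -43 \right)} P = \left(-37 - -43\right) \left(-5 - -6\right) \frac{5}{2} = \left(-37 + 43\right) \left(-5 + \left(-37 + 43\right)\right) \frac{5}{2} = 6 \left(-5 + 6\right) \frac{5}{2} = 6 \cdot 1 \cdot \frac{5}{2} = 6 \cdot \frac{5}{2} = 15$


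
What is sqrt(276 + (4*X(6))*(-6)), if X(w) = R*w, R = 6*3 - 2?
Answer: 26*I*sqrt(3) ≈ 45.033*I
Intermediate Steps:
R = 16 (R = 18 - 2 = 16)
X(w) = 16*w
sqrt(276 + (4*X(6))*(-6)) = sqrt(276 + (4*(16*6))*(-6)) = sqrt(276 + (4*96)*(-6)) = sqrt(276 + 384*(-6)) = sqrt(276 - 2304) = sqrt(-2028) = 26*I*sqrt(3)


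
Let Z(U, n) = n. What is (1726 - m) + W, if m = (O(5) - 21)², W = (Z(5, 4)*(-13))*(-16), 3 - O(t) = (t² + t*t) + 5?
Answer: -2771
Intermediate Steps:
O(t) = -2 - 2*t² (O(t) = 3 - ((t² + t*t) + 5) = 3 - ((t² + t²) + 5) = 3 - (2*t² + 5) = 3 - (5 + 2*t²) = 3 + (-5 - 2*t²) = -2 - 2*t²)
W = 832 (W = (4*(-13))*(-16) = -52*(-16) = 832)
m = 5329 (m = ((-2 - 2*5²) - 21)² = ((-2 - 2*25) - 21)² = ((-2 - 50) - 21)² = (-52 - 21)² = (-73)² = 5329)
(1726 - m) + W = (1726 - 1*5329) + 832 = (1726 - 5329) + 832 = -3603 + 832 = -2771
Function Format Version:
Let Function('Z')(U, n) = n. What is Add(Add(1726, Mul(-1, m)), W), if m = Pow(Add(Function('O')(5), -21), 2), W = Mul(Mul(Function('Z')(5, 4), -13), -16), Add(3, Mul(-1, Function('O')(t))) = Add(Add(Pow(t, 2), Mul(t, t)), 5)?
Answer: -2771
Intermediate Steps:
Function('O')(t) = Add(-2, Mul(-2, Pow(t, 2))) (Function('O')(t) = Add(3, Mul(-1, Add(Add(Pow(t, 2), Mul(t, t)), 5))) = Add(3, Mul(-1, Add(Add(Pow(t, 2), Pow(t, 2)), 5))) = Add(3, Mul(-1, Add(Mul(2, Pow(t, 2)), 5))) = Add(3, Mul(-1, Add(5, Mul(2, Pow(t, 2))))) = Add(3, Add(-5, Mul(-2, Pow(t, 2)))) = Add(-2, Mul(-2, Pow(t, 2))))
W = 832 (W = Mul(Mul(4, -13), -16) = Mul(-52, -16) = 832)
m = 5329 (m = Pow(Add(Add(-2, Mul(-2, Pow(5, 2))), -21), 2) = Pow(Add(Add(-2, Mul(-2, 25)), -21), 2) = Pow(Add(Add(-2, -50), -21), 2) = Pow(Add(-52, -21), 2) = Pow(-73, 2) = 5329)
Add(Add(1726, Mul(-1, m)), W) = Add(Add(1726, Mul(-1, 5329)), 832) = Add(Add(1726, -5329), 832) = Add(-3603, 832) = -2771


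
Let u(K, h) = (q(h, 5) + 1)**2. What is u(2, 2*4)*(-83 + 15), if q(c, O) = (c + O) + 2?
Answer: -17408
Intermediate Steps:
q(c, O) = 2 + O + c (q(c, O) = (O + c) + 2 = 2 + O + c)
u(K, h) = (8 + h)**2 (u(K, h) = ((2 + 5 + h) + 1)**2 = ((7 + h) + 1)**2 = (8 + h)**2)
u(2, 2*4)*(-83 + 15) = (8 + 2*4)**2*(-83 + 15) = (8 + 8)**2*(-68) = 16**2*(-68) = 256*(-68) = -17408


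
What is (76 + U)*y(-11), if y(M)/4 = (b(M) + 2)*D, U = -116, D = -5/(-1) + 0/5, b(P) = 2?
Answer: -3200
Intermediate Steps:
D = 5 (D = -5*(-1) + 0*(1/5) = 5 + 0 = 5)
y(M) = 80 (y(M) = 4*((2 + 2)*5) = 4*(4*5) = 4*20 = 80)
(76 + U)*y(-11) = (76 - 116)*80 = -40*80 = -3200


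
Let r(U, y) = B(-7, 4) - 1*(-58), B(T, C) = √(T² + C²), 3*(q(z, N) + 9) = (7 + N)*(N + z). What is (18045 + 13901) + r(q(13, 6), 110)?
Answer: 32004 + √65 ≈ 32012.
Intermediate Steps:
q(z, N) = -9 + (7 + N)*(N + z)/3 (q(z, N) = -9 + ((7 + N)*(N + z))/3 = -9 + (7 + N)*(N + z)/3)
B(T, C) = √(C² + T²)
r(U, y) = 58 + √65 (r(U, y) = √(4² + (-7)²) - 1*(-58) = √(16 + 49) + 58 = √65 + 58 = 58 + √65)
(18045 + 13901) + r(q(13, 6), 110) = (18045 + 13901) + (58 + √65) = 31946 + (58 + √65) = 32004 + √65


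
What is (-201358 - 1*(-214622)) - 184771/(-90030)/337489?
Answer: 403015162447651/30384134670 ≈ 13264.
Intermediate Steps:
(-201358 - 1*(-214622)) - 184771/(-90030)/337489 = (-201358 + 214622) - 184771*(-1/90030)*(1/337489) = 13264 + (184771/90030)*(1/337489) = 13264 + 184771/30384134670 = 403015162447651/30384134670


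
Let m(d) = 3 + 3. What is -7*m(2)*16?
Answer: -672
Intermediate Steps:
m(d) = 6
-7*m(2)*16 = -7*6*16 = -42*16 = -672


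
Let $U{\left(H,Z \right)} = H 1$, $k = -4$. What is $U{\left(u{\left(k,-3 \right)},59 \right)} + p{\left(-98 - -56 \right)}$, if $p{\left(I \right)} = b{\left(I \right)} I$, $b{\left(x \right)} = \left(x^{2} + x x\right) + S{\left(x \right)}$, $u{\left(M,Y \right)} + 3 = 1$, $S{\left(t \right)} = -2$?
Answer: $-148094$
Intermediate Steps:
$u{\left(M,Y \right)} = -2$ ($u{\left(M,Y \right)} = -3 + 1 = -2$)
$b{\left(x \right)} = -2 + 2 x^{2}$ ($b{\left(x \right)} = \left(x^{2} + x x\right) - 2 = \left(x^{2} + x^{2}\right) - 2 = 2 x^{2} - 2 = -2 + 2 x^{2}$)
$U{\left(H,Z \right)} = H$
$p{\left(I \right)} = I \left(-2 + 2 I^{2}\right)$ ($p{\left(I \right)} = \left(-2 + 2 I^{2}\right) I = I \left(-2 + 2 I^{2}\right)$)
$U{\left(u{\left(k,-3 \right)},59 \right)} + p{\left(-98 - -56 \right)} = -2 + 2 \left(-98 - -56\right) \left(-1 + \left(-98 - -56\right)^{2}\right) = -2 + 2 \left(-98 + 56\right) \left(-1 + \left(-98 + 56\right)^{2}\right) = -2 + 2 \left(-42\right) \left(-1 + \left(-42\right)^{2}\right) = -2 + 2 \left(-42\right) \left(-1 + 1764\right) = -2 + 2 \left(-42\right) 1763 = -2 - 148092 = -148094$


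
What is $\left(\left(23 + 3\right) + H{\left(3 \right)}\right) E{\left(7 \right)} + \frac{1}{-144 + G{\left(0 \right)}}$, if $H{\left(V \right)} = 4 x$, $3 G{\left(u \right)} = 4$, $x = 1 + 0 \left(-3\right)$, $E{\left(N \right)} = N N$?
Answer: $\frac{629157}{428} \approx 1470.0$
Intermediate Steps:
$E{\left(N \right)} = N^{2}$
$x = 1$ ($x = 1 + 0 = 1$)
$G{\left(u \right)} = \frac{4}{3}$ ($G{\left(u \right)} = \frac{1}{3} \cdot 4 = \frac{4}{3}$)
$H{\left(V \right)} = 4$ ($H{\left(V \right)} = 4 \cdot 1 = 4$)
$\left(\left(23 + 3\right) + H{\left(3 \right)}\right) E{\left(7 \right)} + \frac{1}{-144 + G{\left(0 \right)}} = \left(\left(23 + 3\right) + 4\right) 7^{2} + \frac{1}{-144 + \frac{4}{3}} = \left(26 + 4\right) 49 + \frac{1}{- \frac{428}{3}} = 30 \cdot 49 - \frac{3}{428} = 1470 - \frac{3}{428} = \frac{629157}{428}$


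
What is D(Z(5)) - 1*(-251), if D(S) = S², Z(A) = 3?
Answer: 260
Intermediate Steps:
D(Z(5)) - 1*(-251) = 3² - 1*(-251) = 9 + 251 = 260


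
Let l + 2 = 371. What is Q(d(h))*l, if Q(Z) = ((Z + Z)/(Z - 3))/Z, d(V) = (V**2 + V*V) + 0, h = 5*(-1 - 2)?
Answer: 246/149 ≈ 1.6510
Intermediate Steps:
l = 369 (l = -2 + 371 = 369)
h = -15 (h = 5*(-3) = -15)
d(V) = 2*V**2 (d(V) = (V**2 + V**2) + 0 = 2*V**2 + 0 = 2*V**2)
Q(Z) = 2/(-3 + Z) (Q(Z) = ((2*Z)/(-3 + Z))/Z = (2*Z/(-3 + Z))/Z = 2/(-3 + Z))
Q(d(h))*l = (2/(-3 + 2*(-15)**2))*369 = (2/(-3 + 2*225))*369 = (2/(-3 + 450))*369 = (2/447)*369 = 246/149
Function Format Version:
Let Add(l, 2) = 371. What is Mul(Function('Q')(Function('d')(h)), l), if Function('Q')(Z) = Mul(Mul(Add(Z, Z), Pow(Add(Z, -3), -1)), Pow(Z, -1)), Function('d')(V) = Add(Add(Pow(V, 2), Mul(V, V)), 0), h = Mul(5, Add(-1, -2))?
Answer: Rational(246, 149) ≈ 1.6510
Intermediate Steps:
l = 369 (l = Add(-2, 371) = 369)
h = -15 (h = Mul(5, -3) = -15)
Function('d')(V) = Mul(2, Pow(V, 2)) (Function('d')(V) = Add(Add(Pow(V, 2), Pow(V, 2)), 0) = Add(Mul(2, Pow(V, 2)), 0) = Mul(2, Pow(V, 2)))
Function('Q')(Z) = Mul(2, Pow(Add(-3, Z), -1)) (Function('Q')(Z) = Mul(Mul(Mul(2, Z), Pow(Add(-3, Z), -1)), Pow(Z, -1)) = Mul(Mul(2, Z, Pow(Add(-3, Z), -1)), Pow(Z, -1)) = Mul(2, Pow(Add(-3, Z), -1)))
Mul(Function('Q')(Function('d')(h)), l) = Mul(Mul(2, Pow(Add(-3, Mul(2, Pow(-15, 2))), -1)), 369) = Mul(Mul(2, Pow(Add(-3, Mul(2, 225)), -1)), 369) = Mul(Mul(2, Pow(Add(-3, 450), -1)), 369) = Mul(Mul(2, Pow(447, -1)), 369) = Mul(Mul(2, Rational(1, 447)), 369) = Mul(Rational(2, 447), 369) = Rational(246, 149)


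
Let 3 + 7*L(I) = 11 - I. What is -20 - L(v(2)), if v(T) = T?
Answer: -146/7 ≈ -20.857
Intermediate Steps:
L(I) = 8/7 - I/7 (L(I) = -3/7 + (11 - I)/7 = -3/7 + (11/7 - I/7) = 8/7 - I/7)
-20 - L(v(2)) = -20 - (8/7 - 1/7*2) = -20 - (8/7 - 2/7) = -20 - 1*6/7 = -20 - 6/7 = -146/7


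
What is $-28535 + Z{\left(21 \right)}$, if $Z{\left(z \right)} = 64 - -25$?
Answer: $-28446$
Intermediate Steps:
$Z{\left(z \right)} = 89$ ($Z{\left(z \right)} = 64 + 25 = 89$)
$-28535 + Z{\left(21 \right)} = -28535 + 89 = -28446$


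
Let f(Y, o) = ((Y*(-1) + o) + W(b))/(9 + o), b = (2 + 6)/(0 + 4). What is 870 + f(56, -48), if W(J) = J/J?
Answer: 34033/39 ≈ 872.64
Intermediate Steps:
b = 2 (b = 8/4 = 8*(1/4) = 2)
W(J) = 1
f(Y, o) = (1 + o - Y)/(9 + o) (f(Y, o) = ((Y*(-1) + o) + 1)/(9 + o) = ((-Y + o) + 1)/(9 + o) = ((o - Y) + 1)/(9 + o) = (1 + o - Y)/(9 + o))
870 + f(56, -48) = 870 + (1 - 48 - 1*56)/(9 - 48) = 870 + (1 - 48 - 56)/(-39) = 870 - 1/39*(-103) = 870 + 103/39 = 34033/39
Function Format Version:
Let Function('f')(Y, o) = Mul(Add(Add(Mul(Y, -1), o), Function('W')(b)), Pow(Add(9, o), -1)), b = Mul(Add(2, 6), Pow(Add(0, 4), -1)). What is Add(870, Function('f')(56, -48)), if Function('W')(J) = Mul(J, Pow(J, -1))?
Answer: Rational(34033, 39) ≈ 872.64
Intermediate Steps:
b = 2 (b = Mul(8, Pow(4, -1)) = Mul(8, Rational(1, 4)) = 2)
Function('W')(J) = 1
Function('f')(Y, o) = Mul(Pow(Add(9, o), -1), Add(1, o, Mul(-1, Y))) (Function('f')(Y, o) = Mul(Add(Add(Mul(Y, -1), o), 1), Pow(Add(9, o), -1)) = Mul(Add(Add(Mul(-1, Y), o), 1), Pow(Add(9, o), -1)) = Mul(Add(Add(o, Mul(-1, Y)), 1), Pow(Add(9, o), -1)) = Mul(Add(1, o, Mul(-1, Y)), Pow(Add(9, o), -1)) = Mul(Pow(Add(9, o), -1), Add(1, o, Mul(-1, Y))))
Add(870, Function('f')(56, -48)) = Add(870, Mul(Pow(Add(9, -48), -1), Add(1, -48, Mul(-1, 56)))) = Add(870, Mul(Pow(-39, -1), Add(1, -48, -56))) = Add(870, Mul(Rational(-1, 39), -103)) = Add(870, Rational(103, 39)) = Rational(34033, 39)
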